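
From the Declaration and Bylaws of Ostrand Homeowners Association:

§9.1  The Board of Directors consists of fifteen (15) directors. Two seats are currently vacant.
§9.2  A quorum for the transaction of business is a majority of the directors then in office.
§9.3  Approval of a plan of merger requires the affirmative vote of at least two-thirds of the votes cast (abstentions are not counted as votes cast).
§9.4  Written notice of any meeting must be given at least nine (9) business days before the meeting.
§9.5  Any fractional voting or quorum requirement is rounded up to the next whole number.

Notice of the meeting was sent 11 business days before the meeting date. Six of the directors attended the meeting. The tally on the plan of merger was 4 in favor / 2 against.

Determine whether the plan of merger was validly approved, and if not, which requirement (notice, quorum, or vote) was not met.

Invalid — quorum requirement not satisfied.

Notice: 11 business days given; 9 required (11 ≥ 9). Satisfied.
Quorum: 6 present; quorum is 7. Not satisfied.
Vote: the plan of merger requires two-thirds of the votes cast (6). 2/3 of 6 = 4, so 4 affirmative votes are needed; 4 voted in favor. Satisfied. (Moot — without a quorum no business can be validly transacted.)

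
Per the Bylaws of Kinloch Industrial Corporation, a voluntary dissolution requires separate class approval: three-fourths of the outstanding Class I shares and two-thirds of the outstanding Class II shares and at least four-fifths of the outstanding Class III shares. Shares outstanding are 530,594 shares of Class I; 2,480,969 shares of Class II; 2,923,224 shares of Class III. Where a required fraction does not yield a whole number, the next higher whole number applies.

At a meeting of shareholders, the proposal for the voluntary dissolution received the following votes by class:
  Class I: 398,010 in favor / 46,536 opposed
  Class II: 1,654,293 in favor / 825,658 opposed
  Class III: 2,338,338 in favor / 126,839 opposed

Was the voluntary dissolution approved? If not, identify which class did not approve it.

Not approved — the Class III shares did not give the required vote.

Class I: 3/4 of 530594 = 397945.50, rounded up to 397946; 397,946 required, 398,010 in favor — approved.
Class II: 2/3 of 2480969 = 1653979.33, rounded up to 1653980; 1,653,980 required, 1,654,293 in favor — approved.
Class III: 4/5 of 2923224 = 2338579.20, rounded up to 2338580; 2,338,580 required, 2,338,338 in favor — not approved.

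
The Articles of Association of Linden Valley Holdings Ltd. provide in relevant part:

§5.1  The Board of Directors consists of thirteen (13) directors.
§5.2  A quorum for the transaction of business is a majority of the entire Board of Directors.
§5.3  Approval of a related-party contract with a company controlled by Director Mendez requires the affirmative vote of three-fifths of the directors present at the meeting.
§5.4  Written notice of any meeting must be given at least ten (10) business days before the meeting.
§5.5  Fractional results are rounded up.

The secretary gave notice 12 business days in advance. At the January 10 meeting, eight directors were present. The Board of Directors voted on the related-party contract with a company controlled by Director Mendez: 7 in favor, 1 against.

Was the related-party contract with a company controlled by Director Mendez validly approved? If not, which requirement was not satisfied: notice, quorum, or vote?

Valid — all requirements satisfied.

Notice: 12 business days given; 10 required (12 ≥ 10). Satisfied.
Quorum: 8 present; quorum is 7. Satisfied.
Vote: the related-party contract with a company controlled by Director Mendez requires three-fifths of the directors present (8). 3/5 of 8 = 4.80, rounded up to 5, so 5 affirmative votes are needed; 7 voted in favor. Satisfied.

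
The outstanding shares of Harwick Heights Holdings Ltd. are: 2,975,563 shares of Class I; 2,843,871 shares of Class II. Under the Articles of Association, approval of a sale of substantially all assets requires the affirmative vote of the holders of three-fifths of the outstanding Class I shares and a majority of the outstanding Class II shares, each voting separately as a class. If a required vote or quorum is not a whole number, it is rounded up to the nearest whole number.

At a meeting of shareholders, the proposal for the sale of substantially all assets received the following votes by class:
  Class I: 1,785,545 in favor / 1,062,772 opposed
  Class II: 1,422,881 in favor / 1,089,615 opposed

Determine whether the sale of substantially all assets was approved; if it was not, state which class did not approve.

Class I: 3/5 of 2975563 = 1785337.80, rounded up to 1785338; 1,785,338 required, 1,785,545 in favor — approved.
Class II: a majority of 2843871 is 1421936; 1,421,936 required, 1,422,881 in favor — approved.

Approved — every class gave the required vote.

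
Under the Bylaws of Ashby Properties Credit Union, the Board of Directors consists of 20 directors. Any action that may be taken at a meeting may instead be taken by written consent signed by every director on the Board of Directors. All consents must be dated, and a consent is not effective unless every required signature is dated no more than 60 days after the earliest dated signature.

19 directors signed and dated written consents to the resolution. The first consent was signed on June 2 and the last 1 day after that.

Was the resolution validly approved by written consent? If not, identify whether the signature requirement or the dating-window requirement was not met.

Signatures required: all of 20 — unanimous means all 20, so 20 needed; 19 signed. Insufficient.
Dating window: the latest signature is 1 day after the earliest; the limit is 60 days. Within the window.

Not effective — insufficient signatures.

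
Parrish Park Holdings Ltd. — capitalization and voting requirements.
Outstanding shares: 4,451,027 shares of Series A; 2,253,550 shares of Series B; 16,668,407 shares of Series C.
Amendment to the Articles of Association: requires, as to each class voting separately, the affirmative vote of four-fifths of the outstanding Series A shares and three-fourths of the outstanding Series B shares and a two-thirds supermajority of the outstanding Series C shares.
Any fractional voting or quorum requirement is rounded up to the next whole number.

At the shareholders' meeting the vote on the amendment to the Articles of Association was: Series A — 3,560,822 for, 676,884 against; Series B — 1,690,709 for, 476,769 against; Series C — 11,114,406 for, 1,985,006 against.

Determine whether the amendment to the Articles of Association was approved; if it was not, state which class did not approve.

Approved — every class gave the required vote.

Series A: 4/5 of 4451027 = 3560821.60, rounded up to 3560822; 3,560,822 required, 3,560,822 in favor — approved.
Series B: 3/4 of 2253550 = 1690162.50, rounded up to 1690163; 1,690,163 required, 1,690,709 in favor — approved.
Series C: 2/3 of 16668407 = 11112271.33, rounded up to 11112272; 11,112,272 required, 11,114,406 in favor — approved.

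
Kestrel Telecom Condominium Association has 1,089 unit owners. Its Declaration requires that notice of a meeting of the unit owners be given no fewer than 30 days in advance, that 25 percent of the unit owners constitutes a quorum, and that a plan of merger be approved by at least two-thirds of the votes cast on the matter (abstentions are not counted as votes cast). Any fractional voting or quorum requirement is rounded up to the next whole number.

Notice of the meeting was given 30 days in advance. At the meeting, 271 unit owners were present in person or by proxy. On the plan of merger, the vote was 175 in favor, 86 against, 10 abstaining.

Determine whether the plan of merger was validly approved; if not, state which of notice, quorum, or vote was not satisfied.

Invalid — quorum requirement not satisfied.

Notice: 30 days given; 30 required. Satisfied.
Quorum: 25% of 1,089 = 272.25, rounded up to 273; 271 present. Not satisfied.
Vote: requires two-thirds of the votes cast (271 − 10 abstaining = 261); 2/3 of 261 = 174, so 174 needed; 175 in favor. Satisfied.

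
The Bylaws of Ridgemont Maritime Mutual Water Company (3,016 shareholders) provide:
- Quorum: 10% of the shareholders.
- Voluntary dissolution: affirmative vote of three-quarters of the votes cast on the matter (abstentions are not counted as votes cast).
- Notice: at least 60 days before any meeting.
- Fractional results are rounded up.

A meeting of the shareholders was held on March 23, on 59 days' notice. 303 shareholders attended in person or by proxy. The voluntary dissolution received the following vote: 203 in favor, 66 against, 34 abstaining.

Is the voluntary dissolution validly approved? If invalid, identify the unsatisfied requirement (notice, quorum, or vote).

Notice: 59 days given; 60 required. Not satisfied.
Quorum: 10% of 3,016 = 301.60, rounded up to 302; 303 present. Satisfied.
Vote: requires three-fourths of the votes cast (303 − 34 abstaining = 269); 3/4 of 269 = 201.75, rounded up to 202, so 202 needed; 203 in favor. Satisfied.

Invalid — notice requirement not satisfied.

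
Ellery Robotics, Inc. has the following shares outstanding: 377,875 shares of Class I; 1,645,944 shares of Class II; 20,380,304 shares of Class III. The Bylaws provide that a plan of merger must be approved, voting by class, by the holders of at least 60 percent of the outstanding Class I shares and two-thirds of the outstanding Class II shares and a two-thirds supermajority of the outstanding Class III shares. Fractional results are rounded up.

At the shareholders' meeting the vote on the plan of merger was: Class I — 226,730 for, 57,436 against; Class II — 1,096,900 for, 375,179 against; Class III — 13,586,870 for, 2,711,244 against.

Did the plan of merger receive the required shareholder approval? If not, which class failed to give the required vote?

Class I: 3/5 of 377875 = 226725; 226,725 required, 226,730 in favor — approved.
Class II: 2/3 of 1645944 = 1097296; 1,097,296 required, 1,096,900 in favor — not approved.
Class III: 2/3 of 20380304 = 13586869.33, rounded up to 13586870; 13,586,870 required, 13,586,870 in favor — approved.

Not approved — the Class II shares did not give the required vote.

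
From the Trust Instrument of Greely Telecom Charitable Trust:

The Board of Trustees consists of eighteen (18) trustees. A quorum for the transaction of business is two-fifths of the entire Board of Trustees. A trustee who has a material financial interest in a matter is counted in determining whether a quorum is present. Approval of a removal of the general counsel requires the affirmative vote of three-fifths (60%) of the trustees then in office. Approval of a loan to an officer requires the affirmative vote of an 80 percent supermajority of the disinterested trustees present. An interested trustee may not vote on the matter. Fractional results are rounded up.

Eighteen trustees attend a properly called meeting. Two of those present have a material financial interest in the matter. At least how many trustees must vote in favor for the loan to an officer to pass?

13

The loan to an officer requires four-fifths of the disinterested trustees present (18 − 2 = 16).
4/5 of 16 = 12.80, rounded up to 13.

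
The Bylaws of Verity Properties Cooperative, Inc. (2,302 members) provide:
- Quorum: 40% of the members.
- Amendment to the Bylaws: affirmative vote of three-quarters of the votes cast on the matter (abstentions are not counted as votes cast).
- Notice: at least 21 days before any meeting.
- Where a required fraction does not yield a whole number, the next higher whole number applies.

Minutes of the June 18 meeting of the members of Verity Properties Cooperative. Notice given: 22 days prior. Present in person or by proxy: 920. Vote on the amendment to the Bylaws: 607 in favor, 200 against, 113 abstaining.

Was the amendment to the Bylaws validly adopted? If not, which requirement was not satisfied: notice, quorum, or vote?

Invalid — quorum requirement not satisfied.

Notice: 22 days given; 21 required. Satisfied.
Quorum: 40% of 2,302 = 920.80, rounded up to 921; 920 present. Not satisfied.
Vote: requires three-fourths of the votes cast (920 − 113 abstaining = 807); 3/4 of 807 = 605.25, rounded up to 606, so 606 needed; 607 in favor. Satisfied.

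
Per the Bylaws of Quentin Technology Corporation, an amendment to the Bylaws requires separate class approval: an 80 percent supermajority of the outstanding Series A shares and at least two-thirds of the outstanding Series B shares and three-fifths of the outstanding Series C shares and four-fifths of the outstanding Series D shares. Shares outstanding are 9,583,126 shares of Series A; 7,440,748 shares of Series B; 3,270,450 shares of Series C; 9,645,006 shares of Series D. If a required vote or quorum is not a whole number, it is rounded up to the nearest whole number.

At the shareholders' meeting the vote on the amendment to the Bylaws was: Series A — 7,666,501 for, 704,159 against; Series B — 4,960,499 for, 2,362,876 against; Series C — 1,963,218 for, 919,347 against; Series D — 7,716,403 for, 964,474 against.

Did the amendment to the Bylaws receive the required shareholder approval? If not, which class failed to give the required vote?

Series A: 4/5 of 9583126 = 7666500.80, rounded up to 7666501; 7,666,501 required, 7,666,501 in favor — approved.
Series B: 2/3 of 7440748 = 4960498.67, rounded up to 4960499; 4,960,499 required, 4,960,499 in favor — approved.
Series C: 3/5 of 3270450 = 1962270; 1,962,270 required, 1,963,218 in favor — approved.
Series D: 4/5 of 9645006 = 7716004.80, rounded up to 7716005; 7,716,005 required, 7,716,403 in favor — approved.

Approved — every class gave the required vote.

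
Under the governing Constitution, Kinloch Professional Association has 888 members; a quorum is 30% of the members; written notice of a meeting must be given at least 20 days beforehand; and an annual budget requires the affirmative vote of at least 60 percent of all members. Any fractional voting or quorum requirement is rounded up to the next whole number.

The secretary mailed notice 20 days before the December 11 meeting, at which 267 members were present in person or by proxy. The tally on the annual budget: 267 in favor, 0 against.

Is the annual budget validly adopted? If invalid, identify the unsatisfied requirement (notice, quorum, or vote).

Notice: 20 days given; 20 required. Satisfied.
Quorum: 30% of 888 = 266.40, rounded up to 267; 267 present. Satisfied.
Vote: requires three-fifths of all members (888); 3/5 of 888 = 532.80, rounded up to 533, so 533 needed; 267 in favor. Not satisfied.

Invalid — vote requirement not satisfied.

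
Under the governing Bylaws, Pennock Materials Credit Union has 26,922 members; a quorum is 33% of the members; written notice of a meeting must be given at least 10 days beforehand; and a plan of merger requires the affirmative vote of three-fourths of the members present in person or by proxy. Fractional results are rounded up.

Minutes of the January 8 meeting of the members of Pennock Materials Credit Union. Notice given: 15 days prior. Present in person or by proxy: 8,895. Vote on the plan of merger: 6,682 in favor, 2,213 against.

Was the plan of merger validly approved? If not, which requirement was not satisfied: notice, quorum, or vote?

Notice: 15 days given; 10 required. Satisfied.
Quorum: 33% of 26,922 = 8,884.26, rounded up to 8,885; 8,895 present. Satisfied.
Vote: requires three-fourths of those present (8,895); 3/4 of 8895 = 6671.25, rounded up to 6672, so 6,672 needed; 6,682 in favor. Satisfied.

Valid — all requirements satisfied.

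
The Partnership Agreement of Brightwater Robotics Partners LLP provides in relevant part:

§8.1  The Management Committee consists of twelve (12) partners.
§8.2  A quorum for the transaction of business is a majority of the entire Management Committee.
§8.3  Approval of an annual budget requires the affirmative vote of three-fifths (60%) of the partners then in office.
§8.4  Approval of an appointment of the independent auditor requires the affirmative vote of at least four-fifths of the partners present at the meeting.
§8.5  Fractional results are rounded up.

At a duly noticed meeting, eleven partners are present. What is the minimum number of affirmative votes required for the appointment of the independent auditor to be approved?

9

The appointment of the independent auditor requires four-fifths of the partners present (11).
4/5 of 11 = 8.80, rounded up to 9.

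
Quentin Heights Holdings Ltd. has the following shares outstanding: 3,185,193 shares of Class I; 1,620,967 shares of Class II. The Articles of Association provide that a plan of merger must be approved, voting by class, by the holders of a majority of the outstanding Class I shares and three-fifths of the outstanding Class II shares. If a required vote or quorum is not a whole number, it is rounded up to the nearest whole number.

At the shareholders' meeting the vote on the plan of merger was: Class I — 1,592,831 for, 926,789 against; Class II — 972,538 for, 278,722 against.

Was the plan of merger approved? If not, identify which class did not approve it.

Class I: a majority of 3185193 is 1592597; 1,592,597 required, 1,592,831 in favor — approved.
Class II: 3/5 of 1620967 = 972580.20, rounded up to 972581; 972,581 required, 972,538 in favor — not approved.

Not approved — the Class II shares did not give the required vote.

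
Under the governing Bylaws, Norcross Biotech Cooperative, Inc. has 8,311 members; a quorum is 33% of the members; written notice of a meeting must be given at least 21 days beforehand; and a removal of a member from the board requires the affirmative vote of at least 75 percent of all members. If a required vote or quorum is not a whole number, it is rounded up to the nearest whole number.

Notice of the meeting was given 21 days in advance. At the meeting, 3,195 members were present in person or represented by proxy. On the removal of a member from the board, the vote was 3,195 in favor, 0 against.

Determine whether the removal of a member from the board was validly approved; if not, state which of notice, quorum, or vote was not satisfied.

Invalid — vote requirement not satisfied.

Notice: 21 days given; 21 required. Satisfied.
Quorum: 33% of 8,311 = 2,742.63, rounded up to 2,743; 3,195 present. Satisfied.
Vote: requires three-fourths of all members (8,311); 3/4 of 8311 = 6233.25, rounded up to 6234, so 6,234 needed; 3,195 in favor. Not satisfied.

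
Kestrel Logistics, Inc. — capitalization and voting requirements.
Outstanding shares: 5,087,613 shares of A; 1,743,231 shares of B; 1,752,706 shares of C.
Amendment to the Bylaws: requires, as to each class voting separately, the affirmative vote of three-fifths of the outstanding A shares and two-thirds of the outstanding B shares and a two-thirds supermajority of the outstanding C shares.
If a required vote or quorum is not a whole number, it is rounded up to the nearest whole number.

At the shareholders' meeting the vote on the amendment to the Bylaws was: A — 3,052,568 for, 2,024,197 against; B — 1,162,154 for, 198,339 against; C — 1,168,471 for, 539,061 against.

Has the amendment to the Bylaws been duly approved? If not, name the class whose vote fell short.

A: 3/5 of 5087613 = 3052567.80, rounded up to 3052568; 3,052,568 required, 3,052,568 in favor — approved.
B: 2/3 of 1743231 = 1162154; 1,162,154 required, 1,162,154 in favor — approved.
C: 2/3 of 1752706 = 1168470.67, rounded up to 1168471; 1,168,471 required, 1,168,471 in favor — approved.

Approved — every class gave the required vote.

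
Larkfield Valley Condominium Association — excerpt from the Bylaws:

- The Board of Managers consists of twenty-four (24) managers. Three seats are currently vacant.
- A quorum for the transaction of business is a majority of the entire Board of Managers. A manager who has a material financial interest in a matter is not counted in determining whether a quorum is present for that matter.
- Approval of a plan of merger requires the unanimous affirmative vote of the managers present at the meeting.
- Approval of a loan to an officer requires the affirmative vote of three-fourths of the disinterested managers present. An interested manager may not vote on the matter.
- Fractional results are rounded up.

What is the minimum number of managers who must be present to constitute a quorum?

13

A majority of 24 is 13.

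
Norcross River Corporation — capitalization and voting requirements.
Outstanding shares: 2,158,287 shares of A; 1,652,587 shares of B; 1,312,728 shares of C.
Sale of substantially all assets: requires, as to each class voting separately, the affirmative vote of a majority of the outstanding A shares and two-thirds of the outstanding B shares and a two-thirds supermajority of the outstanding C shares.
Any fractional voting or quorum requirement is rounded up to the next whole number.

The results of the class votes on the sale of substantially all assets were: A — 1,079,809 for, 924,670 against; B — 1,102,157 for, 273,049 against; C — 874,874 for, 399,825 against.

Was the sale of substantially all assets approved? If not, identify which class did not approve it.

Not approved — the C shares did not give the required vote.

A: a majority of 2158287 is 1079144; 1,079,144 required, 1,079,809 in favor — approved.
B: 2/3 of 1652587 = 1101724.67, rounded up to 1101725; 1,101,725 required, 1,102,157 in favor — approved.
C: 2/3 of 1312728 = 875152; 875,152 required, 874,874 in favor — not approved.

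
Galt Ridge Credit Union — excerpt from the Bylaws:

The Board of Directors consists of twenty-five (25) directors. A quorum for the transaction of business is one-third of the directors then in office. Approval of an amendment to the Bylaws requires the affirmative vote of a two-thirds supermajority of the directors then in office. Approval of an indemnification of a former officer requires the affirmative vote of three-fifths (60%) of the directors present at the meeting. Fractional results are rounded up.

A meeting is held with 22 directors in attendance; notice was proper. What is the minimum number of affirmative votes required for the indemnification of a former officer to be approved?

14

The indemnification of a former officer requires three-fifths of the directors present (22).
3/5 of 22 = 13.20, rounded up to 14.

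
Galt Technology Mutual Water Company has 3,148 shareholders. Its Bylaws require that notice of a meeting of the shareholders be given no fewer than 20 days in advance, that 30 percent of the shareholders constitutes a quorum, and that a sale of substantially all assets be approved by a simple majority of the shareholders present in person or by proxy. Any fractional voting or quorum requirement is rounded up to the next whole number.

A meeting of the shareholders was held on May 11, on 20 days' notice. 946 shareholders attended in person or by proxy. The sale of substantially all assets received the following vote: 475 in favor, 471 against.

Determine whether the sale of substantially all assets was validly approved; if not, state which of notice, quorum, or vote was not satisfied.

Notice: 20 days given; 20 required. Satisfied.
Quorum: 30% of 3,148 = 944.40, rounded up to 945; 946 present. Satisfied.
Vote: requires a majority of those present (946); a majority of 946 is 474, so 474 needed; 475 in favor. Satisfied.

Valid — all requirements satisfied.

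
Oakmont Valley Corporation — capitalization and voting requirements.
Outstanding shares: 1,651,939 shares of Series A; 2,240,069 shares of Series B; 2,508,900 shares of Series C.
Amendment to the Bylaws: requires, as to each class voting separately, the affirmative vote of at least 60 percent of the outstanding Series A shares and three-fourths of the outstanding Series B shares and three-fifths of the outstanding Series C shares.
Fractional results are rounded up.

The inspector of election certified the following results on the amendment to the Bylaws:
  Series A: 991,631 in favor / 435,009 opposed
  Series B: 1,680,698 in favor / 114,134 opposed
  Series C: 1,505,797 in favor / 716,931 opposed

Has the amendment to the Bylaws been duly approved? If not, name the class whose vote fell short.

Series A: 3/5 of 1651939 = 991163.40, rounded up to 991164; 991,164 required, 991,631 in favor — approved.
Series B: 3/4 of 2240069 = 1680051.75, rounded up to 1680052; 1,680,052 required, 1,680,698 in favor — approved.
Series C: 3/5 of 2508900 = 1505340; 1,505,340 required, 1,505,797 in favor — approved.

Approved — every class gave the required vote.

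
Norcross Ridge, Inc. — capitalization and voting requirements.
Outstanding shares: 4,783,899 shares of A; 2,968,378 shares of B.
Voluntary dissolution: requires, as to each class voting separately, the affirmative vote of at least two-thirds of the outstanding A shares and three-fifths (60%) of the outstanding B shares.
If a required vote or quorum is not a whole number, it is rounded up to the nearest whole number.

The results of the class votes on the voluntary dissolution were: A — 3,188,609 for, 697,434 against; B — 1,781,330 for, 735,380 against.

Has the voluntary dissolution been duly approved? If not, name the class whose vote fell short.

A: 2/3 of 4783899 = 3189266; 3,189,266 required, 3,188,609 in favor — not approved.
B: 3/5 of 2968378 = 1781026.80, rounded up to 1781027; 1,781,027 required, 1,781,330 in favor — approved.

Not approved — the A shares did not give the required vote.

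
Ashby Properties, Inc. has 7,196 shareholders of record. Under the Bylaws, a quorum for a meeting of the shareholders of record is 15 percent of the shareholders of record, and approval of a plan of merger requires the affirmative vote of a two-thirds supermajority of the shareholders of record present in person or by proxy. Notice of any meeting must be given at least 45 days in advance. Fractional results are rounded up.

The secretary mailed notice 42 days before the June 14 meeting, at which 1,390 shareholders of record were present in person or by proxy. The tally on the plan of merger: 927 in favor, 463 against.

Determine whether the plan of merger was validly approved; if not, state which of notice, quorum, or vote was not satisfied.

Notice: 42 days given; 45 required. Not satisfied.
Quorum: 15% of 7,196 = 1,079.40, rounded up to 1,080; 1,390 present. Satisfied.
Vote: requires two-thirds of those present (1,390); 2/3 of 1390 = 926.67, rounded up to 927, so 927 needed; 927 in favor. Satisfied.

Invalid — notice requirement not satisfied.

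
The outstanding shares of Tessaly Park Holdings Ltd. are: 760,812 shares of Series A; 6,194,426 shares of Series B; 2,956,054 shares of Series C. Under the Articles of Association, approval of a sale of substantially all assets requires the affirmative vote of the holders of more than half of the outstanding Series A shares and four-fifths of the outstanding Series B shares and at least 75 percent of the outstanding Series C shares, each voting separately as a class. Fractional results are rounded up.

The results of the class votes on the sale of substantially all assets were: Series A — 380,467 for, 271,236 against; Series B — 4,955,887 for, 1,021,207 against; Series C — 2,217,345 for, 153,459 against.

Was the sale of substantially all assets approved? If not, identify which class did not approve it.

Approved — every class gave the required vote.

Series A: a majority of 760812 is 380407; 380,407 required, 380,467 in favor — approved.
Series B: 4/5 of 6194426 = 4955540.80, rounded up to 4955541; 4,955,541 required, 4,955,887 in favor — approved.
Series C: 3/4 of 2956054 = 2217040.50, rounded up to 2217041; 2,217,041 required, 2,217,345 in favor — approved.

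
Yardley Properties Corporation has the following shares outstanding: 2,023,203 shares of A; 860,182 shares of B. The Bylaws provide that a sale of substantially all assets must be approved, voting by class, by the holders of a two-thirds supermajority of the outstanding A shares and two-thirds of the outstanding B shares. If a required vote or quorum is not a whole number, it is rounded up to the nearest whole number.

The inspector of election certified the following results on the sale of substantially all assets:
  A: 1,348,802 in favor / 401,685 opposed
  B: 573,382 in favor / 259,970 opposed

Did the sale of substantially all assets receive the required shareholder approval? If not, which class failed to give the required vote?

A: 2/3 of 2023203 = 1348802; 1,348,802 required, 1,348,802 in favor — approved.
B: 2/3 of 860182 = 573454.67, rounded up to 573455; 573,455 required, 573,382 in favor — not approved.

Not approved — the B shares did not give the required vote.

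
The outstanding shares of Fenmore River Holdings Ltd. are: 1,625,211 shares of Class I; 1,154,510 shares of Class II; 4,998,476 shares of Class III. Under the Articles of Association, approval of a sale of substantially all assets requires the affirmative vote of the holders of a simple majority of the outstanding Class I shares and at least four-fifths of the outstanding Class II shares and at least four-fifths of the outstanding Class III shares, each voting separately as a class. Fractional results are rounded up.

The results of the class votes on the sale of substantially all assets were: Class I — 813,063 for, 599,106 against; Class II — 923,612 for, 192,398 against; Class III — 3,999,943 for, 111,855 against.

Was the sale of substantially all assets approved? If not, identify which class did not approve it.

Approved — every class gave the required vote.

Class I: a majority of 1625211 is 812606; 812,606 required, 813,063 in favor — approved.
Class II: 4/5 of 1154510 = 923608; 923,608 required, 923,612 in favor — approved.
Class III: 4/5 of 4998476 = 3998780.80, rounded up to 3998781; 3,998,781 required, 3,999,943 in favor — approved.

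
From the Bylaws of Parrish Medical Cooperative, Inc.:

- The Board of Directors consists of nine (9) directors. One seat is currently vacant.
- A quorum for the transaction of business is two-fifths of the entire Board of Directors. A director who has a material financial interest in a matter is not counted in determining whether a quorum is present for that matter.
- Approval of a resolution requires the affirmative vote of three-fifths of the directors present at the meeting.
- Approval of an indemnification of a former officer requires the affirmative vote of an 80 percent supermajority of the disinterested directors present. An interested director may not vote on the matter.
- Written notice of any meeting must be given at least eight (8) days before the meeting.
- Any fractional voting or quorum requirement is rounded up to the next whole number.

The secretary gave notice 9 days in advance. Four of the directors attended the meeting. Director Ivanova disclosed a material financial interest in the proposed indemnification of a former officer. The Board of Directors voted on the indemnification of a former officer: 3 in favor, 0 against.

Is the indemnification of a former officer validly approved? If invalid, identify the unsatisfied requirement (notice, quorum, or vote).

Invalid — quorum requirement not satisfied.

Notice: 9 days given; 8 required (9 ≥ 8). Satisfied.
Quorum: 4 present, but the 1 interested director does not count, leaving 3. Quorum is 4. Not satisfied.
Vote: the indemnification of a former officer requires four-fifths of the disinterested directors present (4 − 1 = 3). 4/5 of 3 = 2.40, rounded up to 3, so 3 affirmative votes are needed; 3 voted in favor. Satisfied. (Moot — without a quorum no business can be validly transacted.)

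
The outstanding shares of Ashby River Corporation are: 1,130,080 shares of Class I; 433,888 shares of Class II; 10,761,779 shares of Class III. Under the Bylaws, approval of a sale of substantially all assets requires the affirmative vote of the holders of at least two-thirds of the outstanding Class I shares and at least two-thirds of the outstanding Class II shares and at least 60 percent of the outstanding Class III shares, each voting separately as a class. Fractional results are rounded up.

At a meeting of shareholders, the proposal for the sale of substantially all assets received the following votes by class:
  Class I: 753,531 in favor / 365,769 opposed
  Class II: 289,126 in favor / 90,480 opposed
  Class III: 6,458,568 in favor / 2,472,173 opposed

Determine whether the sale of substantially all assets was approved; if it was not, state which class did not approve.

Not approved — the Class II shares did not give the required vote.

Class I: 2/3 of 1130080 = 753386.67, rounded up to 753387; 753,387 required, 753,531 in favor — approved.
Class II: 2/3 of 433888 = 289258.67, rounded up to 289259; 289,259 required, 289,126 in favor — not approved.
Class III: 3/5 of 10761779 = 6457067.40, rounded up to 6457068; 6,457,068 required, 6,458,568 in favor — approved.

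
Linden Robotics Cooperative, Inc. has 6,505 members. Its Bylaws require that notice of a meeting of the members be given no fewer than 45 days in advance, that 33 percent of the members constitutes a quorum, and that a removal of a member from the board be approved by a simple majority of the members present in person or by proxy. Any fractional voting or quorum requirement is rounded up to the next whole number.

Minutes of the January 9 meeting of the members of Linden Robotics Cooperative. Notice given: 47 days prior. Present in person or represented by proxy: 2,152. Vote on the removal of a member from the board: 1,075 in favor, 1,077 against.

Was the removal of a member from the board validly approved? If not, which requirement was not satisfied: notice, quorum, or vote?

Invalid — vote requirement not satisfied.

Notice: 47 days given; 45 required. Satisfied.
Quorum: 33% of 6,505 = 2,146.65, rounded up to 2,147; 2,152 present. Satisfied.
Vote: requires a majority of those present (2,152); a majority of 2152 is 1077, so 1,077 needed; 1,075 in favor. Not satisfied.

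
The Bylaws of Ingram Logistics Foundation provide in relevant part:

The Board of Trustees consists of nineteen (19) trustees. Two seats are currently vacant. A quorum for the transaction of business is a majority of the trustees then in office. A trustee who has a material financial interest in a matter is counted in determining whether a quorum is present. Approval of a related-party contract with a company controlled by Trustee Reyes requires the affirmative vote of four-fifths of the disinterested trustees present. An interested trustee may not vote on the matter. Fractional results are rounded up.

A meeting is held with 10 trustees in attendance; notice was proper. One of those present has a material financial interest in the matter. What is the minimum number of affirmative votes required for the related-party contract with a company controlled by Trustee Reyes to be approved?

8

The related-party contract with a company controlled by Trustee Reyes requires four-fifths of the disinterested trustees present (10 − 1 = 9).
4/5 of 9 = 7.20, rounded up to 8.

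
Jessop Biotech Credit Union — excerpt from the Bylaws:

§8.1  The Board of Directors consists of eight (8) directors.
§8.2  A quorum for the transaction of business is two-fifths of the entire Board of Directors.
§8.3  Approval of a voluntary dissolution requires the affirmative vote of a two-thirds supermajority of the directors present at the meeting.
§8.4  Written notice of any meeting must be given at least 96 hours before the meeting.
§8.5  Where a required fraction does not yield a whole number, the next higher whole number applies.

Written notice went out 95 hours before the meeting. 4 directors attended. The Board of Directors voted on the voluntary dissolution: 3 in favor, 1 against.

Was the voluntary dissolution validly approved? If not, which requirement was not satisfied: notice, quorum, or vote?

Notice: 95 hours given; 96 required (95 < 96). Not satisfied.
Quorum: 4 present; quorum is 4. Satisfied.
Vote: the voluntary dissolution requires two-thirds of the directors present (4). 2/3 of 4 = 2.67, rounded up to 3, so 3 affirmative votes are needed; 3 voted in favor. Satisfied.

Invalid — notice requirement not satisfied.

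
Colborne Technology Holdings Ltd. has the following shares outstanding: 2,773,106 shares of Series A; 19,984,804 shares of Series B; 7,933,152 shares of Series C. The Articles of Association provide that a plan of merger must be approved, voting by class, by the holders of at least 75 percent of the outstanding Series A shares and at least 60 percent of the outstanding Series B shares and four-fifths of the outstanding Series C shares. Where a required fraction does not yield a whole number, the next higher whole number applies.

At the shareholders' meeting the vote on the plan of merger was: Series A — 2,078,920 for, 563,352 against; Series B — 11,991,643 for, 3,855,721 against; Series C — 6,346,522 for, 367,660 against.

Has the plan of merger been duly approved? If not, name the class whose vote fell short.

Not approved — the Series A shares did not give the required vote.

Series A: 3/4 of 2773106 = 2079829.50, rounded up to 2079830; 2,079,830 required, 2,078,920 in favor — not approved.
Series B: 3/5 of 19984804 = 11990882.40, rounded up to 11990883; 11,990,883 required, 11,991,643 in favor — approved.
Series C: 4/5 of 7933152 = 6346521.60, rounded up to 6346522; 6,346,522 required, 6,346,522 in favor — approved.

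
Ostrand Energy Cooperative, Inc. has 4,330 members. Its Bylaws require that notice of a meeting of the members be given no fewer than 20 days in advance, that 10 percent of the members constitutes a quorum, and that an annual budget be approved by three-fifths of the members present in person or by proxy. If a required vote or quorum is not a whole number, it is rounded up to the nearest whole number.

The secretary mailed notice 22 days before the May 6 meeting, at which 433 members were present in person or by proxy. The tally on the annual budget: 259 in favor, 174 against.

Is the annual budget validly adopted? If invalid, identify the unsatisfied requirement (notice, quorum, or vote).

Invalid — vote requirement not satisfied.

Notice: 22 days given; 20 required. Satisfied.
Quorum: 10% of 4,330 = 433; 433 present. Satisfied.
Vote: requires three-fifths of those present (433); 3/5 of 433 = 259.80, rounded up to 260, so 260 needed; 259 in favor. Not satisfied.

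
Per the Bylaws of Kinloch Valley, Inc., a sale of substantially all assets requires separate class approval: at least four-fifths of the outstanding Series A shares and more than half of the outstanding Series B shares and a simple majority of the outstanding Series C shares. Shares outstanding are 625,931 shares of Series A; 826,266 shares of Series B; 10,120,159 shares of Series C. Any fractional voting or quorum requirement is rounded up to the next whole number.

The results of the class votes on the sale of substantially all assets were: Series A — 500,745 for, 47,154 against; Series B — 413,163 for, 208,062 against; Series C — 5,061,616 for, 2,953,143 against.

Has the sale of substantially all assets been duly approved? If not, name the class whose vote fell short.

Approved — every class gave the required vote.

Series A: 4/5 of 625931 = 500744.80, rounded up to 500745; 500,745 required, 500,745 in favor — approved.
Series B: a majority of 826266 is 413134; 413,134 required, 413,163 in favor — approved.
Series C: a majority of 10120159 is 5060080; 5,060,080 required, 5,061,616 in favor — approved.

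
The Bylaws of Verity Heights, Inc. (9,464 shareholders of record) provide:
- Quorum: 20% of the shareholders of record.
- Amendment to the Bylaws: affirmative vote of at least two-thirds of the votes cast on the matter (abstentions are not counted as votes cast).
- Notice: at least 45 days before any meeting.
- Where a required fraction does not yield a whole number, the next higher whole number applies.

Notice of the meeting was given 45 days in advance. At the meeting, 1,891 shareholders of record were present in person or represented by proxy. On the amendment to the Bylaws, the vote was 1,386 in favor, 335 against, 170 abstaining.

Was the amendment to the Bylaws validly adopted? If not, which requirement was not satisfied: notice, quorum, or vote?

Invalid — quorum requirement not satisfied.

Notice: 45 days given; 45 required. Satisfied.
Quorum: 20% of 9,464 = 1,892.80, rounded up to 1,893; 1,891 present. Not satisfied.
Vote: requires two-thirds of the votes cast (1,891 − 170 abstaining = 1,721); 2/3 of 1721 = 1147.33, rounded up to 1148, so 1,148 needed; 1,386 in favor. Satisfied.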